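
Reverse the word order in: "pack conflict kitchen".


Original: "pack conflict kitchen"
Words (1..n): pack | conflict | kitchen
Reversed (n..1): kitchen | conflict | pack
Result = "kitchen conflict pack"


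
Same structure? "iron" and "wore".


Pattern of "iron": [0, 1, 2, 3]
Pattern of "wore": [0, 1, 2, 3]
Patterns match
Same pattern = Yes


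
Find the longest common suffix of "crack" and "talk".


Word 1: "crack"
Word 2: "talk"
Comparing from end:
  Pos -1: 'k' == 'k'
  Pos -2: 'c' != 'l' (stop)
LCS = "k" (length 1)


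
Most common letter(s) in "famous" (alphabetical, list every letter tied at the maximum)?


Word: "famous"
Letter counts:
  'a': 1
  'f': 1
  'm': 1
  'o': 1
  's': 1
  'u': 1
Maximum count = 1
Most frequent = 'a', 'f', 'm', 'o', 's', 'u' (1 time each)


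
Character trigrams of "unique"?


Word: "unique" (length 6)
Number of trigrams = 6 - 3 + 1 = 4
  Position 0: "uni"
  Position 1: "niq"
  Position 2: "iqu"
  Position 3: "que"
Trigrams = "uni", "niq", "iqu", "que"


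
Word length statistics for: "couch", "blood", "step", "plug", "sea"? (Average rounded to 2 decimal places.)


Lengths: "couch"=5, "blood"=5, "step"=4, "plug"=4, "sea"=3
Sum = 21, Count = 5
Average = 21/5 = 4.20
= avg=4.20, min=3, max=5


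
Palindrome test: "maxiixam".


Word: "maxiixam"
Reversed: "maxiixam"
Forward == Backward? maxiixam == maxiixam
Palindrome = Yes


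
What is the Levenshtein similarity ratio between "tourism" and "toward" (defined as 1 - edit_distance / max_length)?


Word 1: "tourism" (length 7)
Word 2: "toward" (length 6)
One optimal edit sequence:
  1. keep 't'
  2. keep 'o'
  3. delete 'u'  (+1)
  4. substitute 'r' -> 'w'  (+1)
  5. substitute 'i' -> 'a'  (+1)
  6. substitute 's' -> 'r'  (+1)
  7. substitute 'm' -> 'd'  (+1)
Edit distance = 5
Max length = max(7, 6) = 7
Similarity = 1 - 5/7
= 0.2857


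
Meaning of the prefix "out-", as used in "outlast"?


Prefix: out-
Example: outlast = out- + last
Meaning = surpass


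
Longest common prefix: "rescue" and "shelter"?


Word 1: "rescue"
Word 2: "shelter"
Comparing from start:
  Pos 0: 'r' != 's' (stop)
LCP = "" (length 0)


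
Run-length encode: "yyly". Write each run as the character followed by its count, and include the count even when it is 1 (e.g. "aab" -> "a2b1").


String: "yyly"
Scanning for consecutive runs:
  'y' x 2
  'l' x 1
  'y' x 1
RLE = "y2l1y1"


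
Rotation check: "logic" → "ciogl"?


Word: "logic", Candidate: "ciogl"
Method: check if candidate is substring of word+word
"logiclogic" contains "ciogl"? No
Is rotation = No


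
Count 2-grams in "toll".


Word: "toll" (length 4)
Number of 2-grams = length - 2 + 1 = 4 - 2 + 1
= 3


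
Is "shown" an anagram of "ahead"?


Word 1: "ahead" → sorted: aadeh
Word 2: "shown" → sorted: hnosw
Same letters? aadeh != hnosw
Anagram = No


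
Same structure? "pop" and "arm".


Pattern of "pop": [0, 1, 0]
Pattern of "arm": [0, 1, 2]
Patterns do not match
Same pattern = No


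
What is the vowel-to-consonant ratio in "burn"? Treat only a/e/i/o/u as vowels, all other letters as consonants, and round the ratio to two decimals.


Word: "burn"
Vowels (a,e,i,o,u): 1
Consonants: 3
Ratio = 1/3
= 0.33


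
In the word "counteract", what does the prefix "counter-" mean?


Prefix: counter-
As in: counteract -> counter- + act
Meaning = against / opposite


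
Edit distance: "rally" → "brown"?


Word 1: "rally" (length 5)
Word 2: "brown" (length 5)
One optimal edit sequence (insert/delete/substitute each cost 1):
  1. substitute 'r' -> 'b'  (+1)
  2. substitute 'a' -> 'r'  (+1)
  3. substitute 'l' -> 'o'  (+1)
  4. substitute 'l' -> 'w'  (+1)
  5. substitute 'y' -> 'n'  (+1)
Total edit operations: 5
Edit distance = 5


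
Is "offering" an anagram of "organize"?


Word 1: "organize" → sorted: aeginorz
Word 2: "offering" → sorted: effginor
Same letters? aeginorz != effginor
Anagram = No


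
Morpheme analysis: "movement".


Word: "movement"
Morphemes: move | -ment
Each morpheme carries meaning
= 2 morphemes


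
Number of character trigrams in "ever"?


Word: "ever" (length 4)
Number of 3-grams = length - 3 + 1 = 4 - 3 + 1
= 2


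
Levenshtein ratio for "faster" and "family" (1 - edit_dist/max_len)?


Word 1: "faster" (length 6)
Word 2: "family" (length 6)
One optimal edit sequence:
  1. keep 'f'
  2. keep 'a'
  3. substitute 's' -> 'm'  (+1)
  4. substitute 't' -> 'i'  (+1)
  5. substitute 'e' -> 'l'  (+1)
  6. substitute 'r' -> 'y'  (+1)
Edit distance = 4
Max length = max(6, 6) = 6
Similarity = 1 - 4/6
= 0.3333


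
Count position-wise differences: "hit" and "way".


Comparing character by character (same length = 3):
  Pos 0: 'h' vs 'w' !=
  Pos 1: 'i' vs 'a' !=
  Pos 2: 't' vs 'y' !=
Hamming distance = 3


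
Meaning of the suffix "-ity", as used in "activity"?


Suffix: -ity
Example: activity (active + -ity, with a spelling change)
Meaning = quality of


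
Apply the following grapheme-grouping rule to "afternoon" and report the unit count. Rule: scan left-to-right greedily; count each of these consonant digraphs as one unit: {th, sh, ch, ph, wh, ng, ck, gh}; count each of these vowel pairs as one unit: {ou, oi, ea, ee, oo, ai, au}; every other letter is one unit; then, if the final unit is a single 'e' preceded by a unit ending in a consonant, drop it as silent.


Word: "afternoon" (9 letters)
Left-to-right scan:
  [1] 'a' (letter)
  [2] 'f' (letter)
  [3] 't' (letter)
  [4] 'e' (letter)
  [5] 'r' (letter)
  [6] 'n' (letter)
  [7] 'oo' (vowel-pair)
  [8] 'n' (letter)
Units from scan: 8
Sound units = 8 units


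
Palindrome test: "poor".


Word: "poor"
Reversed: "roop"
Forward == Backward? poor != roop
Palindrome = No


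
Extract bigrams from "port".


Word: "port" (length 4)
Number of bigrams = 4 - 2 + 1 = 3
  Position 0: "po"
  Position 1: "or"
  Position 2: "rt"
Bigrams = "po", "or", "rt"


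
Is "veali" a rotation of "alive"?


Word: "alive", Candidate: "veali"
Method: check if candidate is substring of word+word
"alivealive" contains "veali"? Yes
Is rotation = Yes


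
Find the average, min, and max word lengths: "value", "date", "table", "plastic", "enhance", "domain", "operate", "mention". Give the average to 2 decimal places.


Lengths: "value"=5, "date"=4, "table"=5, "plastic"=7, "enhance"=7, "domain"=6, "operate"=7, "mention"=7
Sum = 48, Count = 8
Average = 48/8 = 6.00
= avg=6.00, min=4, max=7


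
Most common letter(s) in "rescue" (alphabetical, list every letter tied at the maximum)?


Word: "rescue"
Letter counts:
  'c': 1
  'e': 2
  'r': 1
  's': 1
  'u': 1
Maximum count = 2
Most frequent = 'e' (2 times each)


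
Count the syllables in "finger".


Word: "finger"
Syllable breakdown: fin | ger
Counting: 2 parts
= 2 syllables


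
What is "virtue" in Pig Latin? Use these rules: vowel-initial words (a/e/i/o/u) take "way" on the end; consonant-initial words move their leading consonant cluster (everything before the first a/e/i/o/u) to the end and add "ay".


Word: "virtue"
Starts with consonant(s) → move to end, add 'ay'
Consonant cluster: "v"
Pig Latin = "irtuevay"


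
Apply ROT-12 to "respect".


Word: "respect"
Shift: 12
Each letter → (letter + shift) mod 26:
  'r' (17) + 12 = 3 → 'd'
  'e' (4) + 12 = 16 → 'q'
  's' (18) + 12 = 4 → 'e'
  'p' (15) + 12 = 1 → 'b'
  'e' (4) + 12 = 16 → 'q'
  'c' (2) + 12 = 14 → 'o'
  't' (19) + 12 = 5 → 'f'
Result = "dqebqof"


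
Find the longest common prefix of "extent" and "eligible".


Word 1: "extent"
Word 2: "eligible"
Comparing from start:
  Pos 0: 'e' == 'e'
  Pos 1: 'x' != 'l' (stop)
LCP = "e" (length 1)


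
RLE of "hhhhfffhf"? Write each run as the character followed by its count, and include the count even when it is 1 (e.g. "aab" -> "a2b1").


String: "hhhhfffhf"
Scanning for consecutive runs:
  'h' x 4
  'f' x 3
  'h' x 1
  'f' x 1
RLE = "h4f3h1f1"


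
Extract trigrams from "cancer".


Word: "cancer" (length 6)
Number of trigrams = 6 - 3 + 1 = 4
  Position 0: "can"
  Position 1: "anc"
  Position 2: "nce"
  Position 3: "cer"
Trigrams = "can", "anc", "nce", "cer"


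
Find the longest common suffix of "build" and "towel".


Word 1: "build"
Word 2: "towel"
Comparing from end:
  Pos -1: 'd' != 'l' (stop)
LCS = "" (length 0)


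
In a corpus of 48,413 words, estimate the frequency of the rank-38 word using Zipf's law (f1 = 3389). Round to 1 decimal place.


Zipf's law: f(r) = f(1) / r
f(1) = 3389
f(38) = 3389 / 38
= 89.2 occurrences


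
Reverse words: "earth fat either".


Original: "earth fat either"
Words (1..n): earth | fat | either
Reversed (n..1): either | fat | earth
Result = "either fat earth"


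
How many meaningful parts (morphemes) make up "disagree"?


Word: "disagree"
Morphemes: dis- + agree
Each morpheme carries meaning
= 2 morphemes


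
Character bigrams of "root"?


Word: "root" (length 4)
Number of bigrams = 4 - 2 + 1 = 3
  Position 0: "ro"
  Position 1: "oo"
  Position 2: "ot"
Bigrams = "ro", "oo", "ot"


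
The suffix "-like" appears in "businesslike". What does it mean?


Suffix: -like
Example: businesslike = business + -like
Meaning = resembling


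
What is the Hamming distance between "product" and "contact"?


Comparing character by character (same length = 7):
  Pos 0: 'p' vs 'c' !=
  Pos 1: 'r' vs 'o' !=
  Pos 2: 'o' vs 'n' !=
  Pos 3: 'd' vs 't' !=
  Pos 4: 'u' vs 'a' !=
  Pos 5: 'c' vs 'c' =
  Pos 6: 't' vs 't' =
Hamming distance = 5


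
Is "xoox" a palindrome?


Word: "xoox"
Reversed: "xoox"
Forward == Backward? xoox == xoox
Palindrome = Yes


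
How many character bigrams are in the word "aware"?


Word: "aware" (length 5)
Number of 2-grams = length - 2 + 1 = 5 - 2 + 1
= 4


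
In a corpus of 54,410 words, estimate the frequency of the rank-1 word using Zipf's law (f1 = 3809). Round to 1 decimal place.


Zipf's law: f(r) = f(1) / r
f(1) = 3809
f(1) = 3809 / 1
= 3809.0 occurrences


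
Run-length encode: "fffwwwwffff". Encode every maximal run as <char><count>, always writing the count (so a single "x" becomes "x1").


String: "fffwwwwffff"
Scanning for consecutive runs:
  'f' x 3
  'w' x 4
  'f' x 4
RLE = "f3w4f4"


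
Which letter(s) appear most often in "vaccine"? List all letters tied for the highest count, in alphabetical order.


Word: "vaccine"
Letter counts:
  'a': 1
  'c': 2
  'e': 1
  'i': 1
  'n': 1
  'v': 1
Maximum count = 2
Most frequent = 'c' (2 times each)


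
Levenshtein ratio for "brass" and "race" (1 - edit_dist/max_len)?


Word 1: "brass" (length 5)
Word 2: "race" (length 4)
One optimal edit sequence:
  1. delete 'b'  (+1)
  2. keep 'r'
  3. keep 'a'
  4. substitute 's' -> 'c'  (+1)
  5. substitute 's' -> 'e'  (+1)
Edit distance = 3
Max length = max(5, 4) = 5
Similarity = 1 - 3/5
= 0.4000


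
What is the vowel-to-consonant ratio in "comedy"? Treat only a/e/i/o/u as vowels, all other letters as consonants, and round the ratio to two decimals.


Word: "comedy"
Vowels (a,e,i,o,u): 2
Consonants: 4
Ratio = 2/4
= 0.50


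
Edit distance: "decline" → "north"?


Word 1: "decline" (length 7)
Word 2: "north" (length 5)
One optimal edit sequence (insert/delete/substitute each cost 1):
  1. delete 'd'  (+1)
  2. delete 'e'  (+1)
  3. substitute 'c' -> 'n'  (+1)
  4. substitute 'l' -> 'o'  (+1)
  5. substitute 'i' -> 'r'  (+1)
  6. substitute 'n' -> 't'  (+1)
  7. substitute 'e' -> 'h'  (+1)
Total edit operations: 7
Edit distance = 7


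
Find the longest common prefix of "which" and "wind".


Word 1: "which"
Word 2: "wind"
Comparing from start:
  Pos 0: 'w' == 'w'
  Pos 1: 'h' != 'i' (stop)
LCP = "w" (length 1)


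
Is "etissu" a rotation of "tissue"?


Word: "tissue", Candidate: "etissu"
Method: check if candidate is substring of word+word
"tissuetissue" contains "etissu"? Yes
Is rotation = Yes


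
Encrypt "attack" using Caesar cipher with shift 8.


Word: "attack"
Shift: 8
Each letter → (letter + shift) mod 26:
  'a' (0) + 8 = 8 → 'i'
  't' (19) + 8 = 1 → 'b'
  't' (19) + 8 = 1 → 'b'
  'a' (0) + 8 = 8 → 'i'
  'c' (2) + 8 = 10 → 'k'
  'k' (10) + 8 = 18 → 's'
Result = "ibbiks"


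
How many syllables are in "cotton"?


Word: "cotton"
Syllable breakdown: cot · ton
Counting: 2 parts
= 2 syllables


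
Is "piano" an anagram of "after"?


Word 1: "after" → sorted: aefrt
Word 2: "piano" → sorted: ainop
Same letters? aefrt != ainop
Anagram = No


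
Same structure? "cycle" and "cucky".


Pattern of "cycle": [0, 1, 0, 2, 3]
Pattern of "cucky": [0, 1, 0, 2, 3]
Patterns match
Same pattern = Yes


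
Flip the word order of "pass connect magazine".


Original: "pass connect magazine"
Words (1..n): pass | connect | magazine
Reversed (n..1): magazine | connect | pass
Result = "magazine connect pass"


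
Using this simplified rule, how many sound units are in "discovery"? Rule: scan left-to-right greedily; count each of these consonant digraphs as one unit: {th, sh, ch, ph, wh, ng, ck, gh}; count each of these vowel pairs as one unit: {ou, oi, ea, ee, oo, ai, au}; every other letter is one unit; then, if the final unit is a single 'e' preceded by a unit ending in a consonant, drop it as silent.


Word: "discovery" (9 letters)
Left-to-right scan:
  (1) 'd' (letter)
  (2) 'i' (letter)
  (3) 's' (letter)
  (4) 'c' (letter)
  (5) 'o' (letter)
  (6) 'v' (letter)
  (7) 'e' (letter)
  (8) 'r' (letter)
  (9) 'y' (letter)
Units from scan: 9
Sound units = 9 units


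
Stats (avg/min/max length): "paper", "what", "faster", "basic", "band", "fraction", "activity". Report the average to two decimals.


Lengths: "paper"=5, "what"=4, "faster"=6, "basic"=5, "band"=4, "fraction"=8, "activity"=8
Sum = 40, Count = 7
Average = 40/7 = 5.71
= avg=5.71, min=4, max=8


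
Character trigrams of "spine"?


Word: "spine" (length 5)
Number of trigrams = 5 - 3 + 1 = 3
  Position 0: "spi"
  Position 1: "pin"
  Position 2: "ine"
Trigrams = "spi", "pin", "ine"


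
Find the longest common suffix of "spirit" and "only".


Word 1: "spirit"
Word 2: "only"
Comparing from end:
  Pos -1: 't' != 'y' (stop)
LCS = "" (length 0)


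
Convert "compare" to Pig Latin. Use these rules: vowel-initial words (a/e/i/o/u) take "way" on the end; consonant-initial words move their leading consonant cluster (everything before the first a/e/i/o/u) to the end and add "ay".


Word: "compare"
Starts with consonant(s) → move to end, add 'ay'
Consonant cluster: "c"
Pig Latin = "omparecay"


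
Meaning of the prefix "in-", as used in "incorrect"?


Prefix: in-
Example: incorrect = in- + correct
Meaning = not / into


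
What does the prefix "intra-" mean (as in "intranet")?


Prefix: intra-
Example: intranet = intra- + net
Meaning = within


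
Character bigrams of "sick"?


Word: "sick" (length 4)
Number of bigrams = 4 - 2 + 1 = 3
  Position 0: "si"
  Position 1: "ic"
  Position 2: "ck"
Bigrams = "si", "ic", "ck"


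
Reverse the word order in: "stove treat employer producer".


Original: "stove treat employer producer"
Words (1..n): stove | treat | employer | producer
Reversed (n..1): producer | employer | treat | stove
Result = "producer employer treat stove"


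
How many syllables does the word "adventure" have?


Word: "adventure"
Syllable breakdown: ad · ven · ture
Counting: 3 parts
= 3 syllables


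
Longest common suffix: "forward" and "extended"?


Word 1: "forward"
Word 2: "extended"
Comparing from end:
  Pos -1: 'd' == 'd'
  Pos -2: 'r' != 'e' (stop)
LCS = "d" (length 1)


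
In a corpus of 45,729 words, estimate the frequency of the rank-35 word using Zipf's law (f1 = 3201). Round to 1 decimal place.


Zipf's law: f(r) = f(1) / r
f(1) = 3201
f(35) = 3201 / 35
= 91.5 occurrences


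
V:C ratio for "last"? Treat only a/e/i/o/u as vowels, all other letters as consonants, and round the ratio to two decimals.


Word: "last"
Vowels (a,e,i,o,u): 1
Consonants: 3
Ratio = 1/3
= 0.33


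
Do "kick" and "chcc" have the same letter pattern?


Pattern of "kick": [0, 1, 2, 0]
Pattern of "chcc": [0, 1, 0, 0]
Patterns do not match
Same pattern = No


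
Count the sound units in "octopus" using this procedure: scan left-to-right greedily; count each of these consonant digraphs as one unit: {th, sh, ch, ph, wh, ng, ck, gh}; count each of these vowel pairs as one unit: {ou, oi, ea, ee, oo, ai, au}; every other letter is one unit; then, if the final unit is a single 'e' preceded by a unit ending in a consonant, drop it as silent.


Word: "octopus" (7 letters)
Left-to-right scan:
  1. 'o' (letter)
  2. 'c' (letter)
  3. 't' (letter)
  4. 'o' (letter)
  5. 'p' (letter)
  6. 'u' (letter)
  7. 's' (letter)
Units from scan: 7
Sound units = 7 units


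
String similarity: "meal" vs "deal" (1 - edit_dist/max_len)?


Word 1: "meal" (length 4)
Word 2: "deal" (length 4)
One optimal edit sequence:
  1. substitute 'm' -> 'd'  (+1)
  2. keep 'e'
  3. keep 'a'
  4. keep 'l'
Edit distance = 1
Max length = max(4, 4) = 4
Similarity = 1 - 1/4
= 0.7500


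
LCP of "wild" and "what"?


Word 1: "wild"
Word 2: "what"
Comparing from start:
  Pos 0: 'w' == 'w'
  Pos 1: 'i' != 'h' (stop)
LCP = "w" (length 1)


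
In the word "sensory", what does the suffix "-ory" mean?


Suffix: -ory
As in: sensory -> sense + -ory, with a spelling change
Meaning = relating to / place for


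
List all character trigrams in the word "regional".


Word: "regional" (length 8)
Number of trigrams = 8 - 3 + 1 = 6
  Position 0: "reg"
  Position 1: "egi"
  Position 2: "gio"
  Position 3: "ion"
  Position 4: "ona"
  Position 5: "nal"
Trigrams = "reg", "egi", "gio", "ion", "ona", "nal"


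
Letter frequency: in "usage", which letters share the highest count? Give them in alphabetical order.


Word: "usage"
Letter counts:
  'a': 1
  'e': 1
  'g': 1
  's': 1
  'u': 1
Maximum count = 1
Most frequent = 'a', 'e', 'g', 's', 'u' (1 time each)


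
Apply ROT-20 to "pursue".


Word: "pursue"
Shift: 20
Each letter → (letter + shift) mod 26:
  'p' (15) + 20 = 9 → 'j'
  'u' (20) + 20 = 14 → 'o'
  'r' (17) + 20 = 11 → 'l'
  's' (18) + 20 = 12 → 'm'
  'u' (20) + 20 = 14 → 'o'
  'e' (4) + 20 = 24 → 'y'
Result = "jolmoy"


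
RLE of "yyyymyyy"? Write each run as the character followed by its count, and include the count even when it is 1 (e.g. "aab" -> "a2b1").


String: "yyyymyyy"
Scanning for consecutive runs:
  'y' x 4
  'm' x 1
  'y' x 3
RLE = "y4m1y3"


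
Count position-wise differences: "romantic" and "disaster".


Comparing character by character (same length = 8):
  Pos 0: 'r' vs 'd' !=
  Pos 1: 'o' vs 'i' !=
  Pos 2: 'm' vs 's' !=
  Pos 3: 'a' vs 'a' =
  Pos 4: 'n' vs 's' !=
  Pos 5: 't' vs 't' =
  Pos 6: 'i' vs 'e' !=
  Pos 7: 'c' vs 'r' !=
Hamming distance = 6


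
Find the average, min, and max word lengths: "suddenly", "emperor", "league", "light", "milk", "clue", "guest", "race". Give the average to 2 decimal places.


Lengths: "suddenly"=8, "emperor"=7, "league"=6, "light"=5, "milk"=4, "clue"=4, "guest"=5, "race"=4
Sum = 43, Count = 8
Average = 43/8 = 5.38
= avg=5.38, min=4, max=8


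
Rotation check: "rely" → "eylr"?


Word: "rely", Candidate: "eylr"
Method: check if candidate is substring of word+word
"relyrely" contains "eylr"? No
Is rotation = No


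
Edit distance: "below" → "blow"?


Word 1: "below" (length 5)
Word 2: "blow" (length 4)
One optimal edit sequence (insert/delete/substitute each cost 1):
  1. keep 'b'
  2. delete 'e'  (+1)
  3. keep 'l'
  4. keep 'o'
  5. keep 'w'
Total edit operations: 1
Edit distance = 1


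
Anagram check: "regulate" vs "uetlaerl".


Word 1: "regulate" → sorted: aeeglrtu
Word 2: "uetlaerl" → sorted: aeellrtu
Same letters? aeeglrtu != aeellrtu
Anagram = No


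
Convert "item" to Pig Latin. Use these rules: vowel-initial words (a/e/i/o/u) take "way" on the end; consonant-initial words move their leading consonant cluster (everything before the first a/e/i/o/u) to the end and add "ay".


Word: "item"
Starts with vowel → add 'way'
Pig Latin = "itemway"


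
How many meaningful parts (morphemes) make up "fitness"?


Word: "fitness"
Morphemes: fit | -ness
Each morpheme carries meaning
= 2 morphemes


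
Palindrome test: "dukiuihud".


Word: "dukiuihud"
Reversed: "duhiuikud"
Forward == Backward? dukiuihud != duhiuikud
Palindrome = No


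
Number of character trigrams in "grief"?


Word: "grief" (length 5)
Number of 3-grams = length - 3 + 1 = 5 - 3 + 1
= 3


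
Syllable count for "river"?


Word: "river"
Syllable breakdown: riv / er
Counting: 2 parts
= 2 syllables


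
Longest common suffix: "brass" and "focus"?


Word 1: "brass"
Word 2: "focus"
Comparing from end:
  Pos -1: 's' == 's'
  Pos -2: 's' != 'u' (stop)
LCS = "s" (length 1)


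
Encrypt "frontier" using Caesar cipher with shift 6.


Word: "frontier"
Shift: 6
Each letter → (letter + shift) mod 26:
  'f' (5) + 6 = 11 → 'l'
  'r' (17) + 6 = 23 → 'x'
  'o' (14) + 6 = 20 → 'u'
  'n' (13) + 6 = 19 → 't'
  't' (19) + 6 = 25 → 'z'
  'i' (8) + 6 = 14 → 'o'
  'e' (4) + 6 = 10 → 'k'
  'r' (17) + 6 = 23 → 'x'
Result = "lxutzokx"


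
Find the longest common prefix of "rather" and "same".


Word 1: "rather"
Word 2: "same"
Comparing from start:
  Pos 0: 'r' != 's' (stop)
LCP = "" (length 0)


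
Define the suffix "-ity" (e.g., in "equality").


Suffix: -ity
Example: equality = equal + -ity
Meaning = quality of


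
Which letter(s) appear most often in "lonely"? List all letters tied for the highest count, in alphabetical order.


Word: "lonely"
Letter counts:
  'e': 1
  'l': 2
  'n': 1
  'o': 1
  'y': 1
Maximum count = 2
Most frequent = 'l' (2 times each)


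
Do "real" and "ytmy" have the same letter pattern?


Pattern of "real": [0, 1, 2, 3]
Pattern of "ytmy": [0, 1, 2, 0]
Patterns do not match
Same pattern = No


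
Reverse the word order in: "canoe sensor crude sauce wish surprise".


Original: "canoe sensor crude sauce wish surprise"
Words (1..n): canoe | sensor | crude | sauce | wish | surprise
Reversed (n..1): surprise | wish | sauce | crude | sensor | canoe
Result = "surprise wish sauce crude sensor canoe"


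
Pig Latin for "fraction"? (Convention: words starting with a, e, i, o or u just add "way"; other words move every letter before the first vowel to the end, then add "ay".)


Word: "fraction"
Starts with consonant(s) → move to end, add 'ay'
Consonant cluster: "fr"
Pig Latin = "actionfray"


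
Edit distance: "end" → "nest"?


Word 1: "end" (length 3)
Word 2: "nest" (length 4)
One optimal edit sequence (insert/delete/substitute each cost 1):
  1. insert 'n'  (+1)
  2. keep 'e'
  3. substitute 'n' -> 's'  (+1)
  4. substitute 'd' -> 't'  (+1)
Total edit operations: 3
Edit distance = 3


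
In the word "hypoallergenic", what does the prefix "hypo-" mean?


Prefix: hypo-
Example: hypoallergenic (hypo- + allergenic)
Meaning = under / below normal


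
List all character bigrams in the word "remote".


Word: "remote" (length 6)
Number of bigrams = 6 - 2 + 1 = 5
  Position 0: "re"
  Position 1: "em"
  Position 2: "mo"
  Position 3: "ot"
  Position 4: "te"
Bigrams = "re", "em", "mo", "ot", "te"


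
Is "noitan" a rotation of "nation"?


Word: "nation", Candidate: "noitan"
Method: check if candidate is substring of word+word
"nationnation" contains "noitan"? No
Is rotation = No


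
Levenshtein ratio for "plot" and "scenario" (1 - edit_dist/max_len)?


Word 1: "plot" (length 4)
Word 2: "scenario" (length 8)
One optimal edit sequence:
  1. insert 's'  (+1)
  2. insert 'c'  (+1)
  3. insert 'e'  (+1)
  4. insert 'n'  (+1)
  5. substitute 'p' -> 'a'  (+1)
  6. substitute 'l' -> 'r'  (+1)
  7. substitute 'o' -> 'i'  (+1)
  8. substitute 't' -> 'o'  (+1)
Edit distance = 8
Max length = max(4, 8) = 8
Similarity = 1 - 8/8
= 0.0000


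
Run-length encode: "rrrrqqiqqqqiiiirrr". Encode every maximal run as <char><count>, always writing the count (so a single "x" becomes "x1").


String: "rrrrqqiqqqqiiiirrr"
Scanning for consecutive runs:
  'r' x 4
  'q' x 2
  'i' x 1
  'q' x 4
  'i' x 4
  'r' x 3
RLE = "r4q2i1q4i4r3"


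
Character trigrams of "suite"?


Word: "suite" (length 5)
Number of trigrams = 5 - 3 + 1 = 3
  Position 0: "sui"
  Position 1: "uit"
  Position 2: "ite"
Trigrams = "sui", "uit", "ite"


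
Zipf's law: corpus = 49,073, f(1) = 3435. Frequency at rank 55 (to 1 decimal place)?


Zipf's law: f(r) = f(1) / r
f(1) = 3435
f(55) = 3435 / 55
= 62.5 occurrences


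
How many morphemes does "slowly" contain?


Word: "slowly"
Morphemes: slow / -ly
Each morpheme carries meaning
= 2 morphemes


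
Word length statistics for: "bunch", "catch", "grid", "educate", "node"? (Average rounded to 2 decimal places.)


Lengths: "bunch"=5, "catch"=5, "grid"=4, "educate"=7, "node"=4
Sum = 25, Count = 5
Average = 25/5 = 5.00
= avg=5.00, min=4, max=7


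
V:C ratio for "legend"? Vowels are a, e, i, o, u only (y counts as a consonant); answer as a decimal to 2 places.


Word: "legend"
Vowels (a,e,i,o,u): 2
Consonants: 4
Ratio = 2/4
= 0.50


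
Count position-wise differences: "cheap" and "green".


Comparing character by character (same length = 5):
  Pos 0: 'c' vs 'g' !=
  Pos 1: 'h' vs 'r' !=
  Pos 2: 'e' vs 'e' =
  Pos 3: 'a' vs 'e' !=
  Pos 4: 'p' vs 'n' !=
Hamming distance = 4


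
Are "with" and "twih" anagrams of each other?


Word 1: "with" → sorted: hitw
Word 2: "twih" → sorted: hitw
Same letters? hitw == hitw
Anagram = Yes


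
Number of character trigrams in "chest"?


Word: "chest" (length 5)
Number of 3-grams = length - 3 + 1 = 5 - 3 + 1
= 3


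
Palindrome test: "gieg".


Word: "gieg"
Reversed: "geig"
Forward == Backward? gieg != geig
Palindrome = No


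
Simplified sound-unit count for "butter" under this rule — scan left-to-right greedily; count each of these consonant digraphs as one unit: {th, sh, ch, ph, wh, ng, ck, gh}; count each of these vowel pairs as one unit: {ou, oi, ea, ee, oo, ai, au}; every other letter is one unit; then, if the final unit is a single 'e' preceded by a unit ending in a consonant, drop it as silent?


Word: "butter" (6 letters)
Left-to-right scan:
  (1) 'b' (letter)
  (2) 'u' (letter)
  (3) 't' (letter)
  (4) 't' (letter)
  (5) 'e' (letter)
  (6) 'r' (letter)
Units from scan: 6
Sound units = 6 units


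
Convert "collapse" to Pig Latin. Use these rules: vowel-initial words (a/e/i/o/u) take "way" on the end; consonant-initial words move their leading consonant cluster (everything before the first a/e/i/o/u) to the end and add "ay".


Word: "collapse"
Starts with consonant(s) → move to end, add 'ay'
Consonant cluster: "c"
Pig Latin = "ollapsecay"


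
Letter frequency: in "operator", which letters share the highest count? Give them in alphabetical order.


Word: "operator"
Letter counts:
  'a': 1
  'e': 1
  'o': 2
  'p': 1
  'r': 2
  't': 1
Maximum count = 2
Most frequent = 'o', 'r' (2 times each)


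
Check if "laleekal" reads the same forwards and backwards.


Word: "laleekal"
Reversed: "lakeelal"
Forward == Backward? laleekal != lakeelal
Palindrome = No


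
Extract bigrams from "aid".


Word: "aid" (length 3)
Number of bigrams = 3 - 2 + 1 = 2
  Position 0: "ai"
  Position 1: "id"
Bigrams = "ai", "id"


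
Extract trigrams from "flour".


Word: "flour" (length 5)
Number of trigrams = 5 - 3 + 1 = 3
  Position 0: "flo"
  Position 1: "lou"
  Position 2: "our"
Trigrams = "flo", "lou", "our"


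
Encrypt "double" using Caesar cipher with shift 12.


Word: "double"
Shift: 12
Each letter → (letter + shift) mod 26:
  'd' (3) + 12 = 15 → 'p'
  'o' (14) + 12 = 0 → 'a'
  'u' (20) + 12 = 6 → 'g'
  'b' (1) + 12 = 13 → 'n'
  'l' (11) + 12 = 23 → 'x'
  'e' (4) + 12 = 16 → 'q'
Result = "pagnxq"


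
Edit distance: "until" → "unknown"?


Word 1: "until" (length 5)
Word 2: "unknown" (length 7)
One optimal edit sequence (insert/delete/substitute each cost 1):
  1. keep 'u'
  2. insert 'n'  (+1)
  3. insert 'k'  (+1)
  4. keep 'n'
  5. substitute 't' -> 'o'  (+1)
  6. substitute 'i' -> 'w'  (+1)
  7. substitute 'l' -> 'n'  (+1)
Total edit operations: 5
Edit distance = 5


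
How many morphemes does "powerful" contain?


Word: "powerful"
Morphemes: power + -ful
Each morpheme carries meaning
= 2 morphemes


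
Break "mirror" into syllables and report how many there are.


Word: "mirror"
Syllable breakdown: mir | ror
Counting: 2 parts
= 2 syllables


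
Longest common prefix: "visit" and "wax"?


Word 1: "visit"
Word 2: "wax"
Comparing from start:
  Pos 0: 'v' != 'w' (stop)
LCP = "" (length 0)


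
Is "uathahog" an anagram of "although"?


Word 1: "although" → sorted: aghhlotu
Word 2: "uathahog" → sorted: aaghhotu
Same letters? aghhlotu != aaghhotu
Anagram = No


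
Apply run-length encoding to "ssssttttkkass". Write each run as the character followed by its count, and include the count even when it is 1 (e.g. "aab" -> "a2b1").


String: "ssssttttkkass"
Scanning for consecutive runs:
  's' x 4
  't' x 4
  'k' x 2
  'a' x 1
  's' x 2
RLE = "s4t4k2a1s2"


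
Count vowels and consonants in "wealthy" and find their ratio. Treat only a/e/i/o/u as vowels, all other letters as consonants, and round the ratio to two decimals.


Word: "wealthy"
Vowels (a,e,i,o,u): 2
Consonants: 5
Ratio = 2/5
= 0.40


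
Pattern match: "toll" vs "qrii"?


Pattern of "toll": [0, 1, 2, 2]
Pattern of "qrii": [0, 1, 2, 2]
Patterns match
Same pattern = Yes


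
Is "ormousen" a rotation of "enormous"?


Word: "enormous", Candidate: "ormousen"
Method: check if candidate is substring of word+word
"enormousenormous" contains "ormousen"? Yes
Is rotation = Yes


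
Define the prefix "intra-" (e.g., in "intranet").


Prefix: intra-
As in: intranet -> intra- + net
Meaning = within


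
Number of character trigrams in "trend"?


Word: "trend" (length 5)
Number of 3-grams = length - 3 + 1 = 5 - 3 + 1
= 3


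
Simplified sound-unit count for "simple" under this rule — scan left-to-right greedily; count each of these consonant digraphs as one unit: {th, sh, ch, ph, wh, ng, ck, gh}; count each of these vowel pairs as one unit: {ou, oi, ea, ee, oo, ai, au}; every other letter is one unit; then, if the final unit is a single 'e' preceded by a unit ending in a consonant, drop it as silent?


Word: "simple" (6 letters)
Left-to-right scan:
  1. 's' (letter)
  2. 'i' (letter)
  3. 'm' (letter)
  4. 'p' (letter)
  5. 'l' (letter)
  6. 'e' (letter)
Units from scan: 6
Final unit is 'e' after a consonant -> drop as silent (-1)
Sound units = 5 units


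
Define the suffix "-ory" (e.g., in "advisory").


Suffix: -ory
As in: advisory -> advise + -ory, with a spelling change
Meaning = relating to / place for


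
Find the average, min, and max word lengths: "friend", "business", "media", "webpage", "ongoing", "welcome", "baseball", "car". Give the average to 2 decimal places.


Lengths: "friend"=6, "business"=8, "media"=5, "webpage"=7, "ongoing"=7, "welcome"=7, "baseball"=8, "car"=3
Sum = 51, Count = 8
Average = 51/8 = 6.38
= avg=6.38, min=3, max=8


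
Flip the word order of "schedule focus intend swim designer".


Original: "schedule focus intend swim designer"
Words (1..n): schedule | focus | intend | swim | designer
Reversed (n..1): designer | swim | intend | focus | schedule
Result = "designer swim intend focus schedule"


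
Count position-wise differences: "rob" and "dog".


Comparing character by character (same length = 3):
  Pos 0: 'r' vs 'd' !=
  Pos 1: 'o' vs 'o' =
  Pos 2: 'b' vs 'g' !=
Hamming distance = 2


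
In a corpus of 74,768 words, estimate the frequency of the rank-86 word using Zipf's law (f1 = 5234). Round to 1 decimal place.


Zipf's law: f(r) = f(1) / r
f(1) = 5234
f(86) = 5234 / 86
= 60.9 occurrences


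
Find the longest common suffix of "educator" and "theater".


Word 1: "educator"
Word 2: "theater"
Comparing from end:
  Pos -1: 'r' == 'r'
  Pos -2: 'o' != 'e' (stop)
LCS = "r" (length 1)


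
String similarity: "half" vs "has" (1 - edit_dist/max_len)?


Word 1: "half" (length 4)
Word 2: "has" (length 3)
One optimal edit sequence:
  1. keep 'h'
  2. keep 'a'
  3. delete 'l'  (+1)
  4. substitute 'f' -> 's'  (+1)
Edit distance = 2
Max length = max(4, 3) = 4
Similarity = 1 - 2/4
= 0.5000


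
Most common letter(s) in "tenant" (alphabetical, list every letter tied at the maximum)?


Word: "tenant"
Letter counts:
  'a': 1
  'e': 1
  'n': 2
  't': 2
Maximum count = 2
Most frequent = 'n', 't' (2 times each)


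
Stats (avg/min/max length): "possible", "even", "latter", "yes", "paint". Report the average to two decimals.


Lengths: "possible"=8, "even"=4, "latter"=6, "yes"=3, "paint"=5
Sum = 26, Count = 5
Average = 26/5 = 5.20
= avg=5.20, min=3, max=8


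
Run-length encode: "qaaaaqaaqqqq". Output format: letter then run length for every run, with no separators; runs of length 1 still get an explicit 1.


String: "qaaaaqaaqqqq"
Scanning for consecutive runs:
  'q' x 1
  'a' x 4
  'q' x 1
  'a' x 2
  'q' x 4
RLE = "q1a4q1a2q4"


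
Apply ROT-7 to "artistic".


Word: "artistic"
Shift: 7
Each letter → (letter + shift) mod 26:
  'a' (0) + 7 = 7 → 'h'
  'r' (17) + 7 = 24 → 'y'
  't' (19) + 7 = 0 → 'a'
  'i' (8) + 7 = 15 → 'p'
  's' (18) + 7 = 25 → 'z'
  't' (19) + 7 = 0 → 'a'
  'i' (8) + 7 = 15 → 'p'
  'c' (2) + 7 = 9 → 'j'
Result = "hyapzapj"


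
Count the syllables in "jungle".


Word: "jungle"
Syllable breakdown: jun-gle
Counting: 2 parts
= 2 syllables


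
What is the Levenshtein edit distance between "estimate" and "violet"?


Word 1: "estimate" (length 8)
Word 2: "violet" (length 6)
One optimal edit sequence (insert/delete/substitute each cost 1):
  1. delete 'e'  (+1)
  2. delete 's'  (+1)
  3. substitute 't' -> 'v'  (+1)
  4. keep 'i'
  5. substitute 'm' -> 'o'  (+1)
  6. substitute 'a' -> 'l'  (+1)
  7. substitute 't' -> 'e'  (+1)
  8. substitute 'e' -> 't'  (+1)
Total edit operations: 7
Edit distance = 7


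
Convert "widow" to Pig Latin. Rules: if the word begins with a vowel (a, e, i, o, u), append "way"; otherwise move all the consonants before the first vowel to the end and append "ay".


Word: "widow"
Starts with consonant(s) → move to end, add 'ay'
Consonant cluster: "w"
Pig Latin = "idowway"


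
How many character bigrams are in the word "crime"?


Word: "crime" (length 5)
Number of 2-grams = length - 2 + 1 = 5 - 2 + 1
= 4


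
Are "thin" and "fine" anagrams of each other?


Word 1: "thin" → sorted: hint
Word 2: "fine" → sorted: efin
Same letters? hint != efin
Anagram = No


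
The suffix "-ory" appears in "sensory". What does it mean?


Suffix: -ory
Example: sensory = sense + -ory, with a spelling change
Meaning = relating to / place for


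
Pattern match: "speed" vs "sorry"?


Pattern of "speed": [0, 1, 2, 2, 3]
Pattern of "sorry": [0, 1, 2, 2, 3]
Patterns match
Same pattern = Yes


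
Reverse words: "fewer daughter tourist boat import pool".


Original: "fewer daughter tourist boat import pool"
Words (1..n): fewer | daughter | tourist | boat | import | pool
Reversed (n..1): pool | import | boat | tourist | daughter | fewer
Result = "pool import boat tourist daughter fewer"


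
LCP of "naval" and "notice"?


Word 1: "naval"
Word 2: "notice"
Comparing from start:
  Pos 0: 'n' == 'n'
  Pos 1: 'a' != 'o' (stop)
LCP = "n" (length 1)


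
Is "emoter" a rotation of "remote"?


Word: "remote", Candidate: "emoter"
Method: check if candidate is substring of word+word
"remoteremote" contains "emoter"? Yes
Is rotation = Yes


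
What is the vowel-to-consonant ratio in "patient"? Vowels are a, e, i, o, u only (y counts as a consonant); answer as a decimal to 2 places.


Word: "patient"
Vowels (a,e,i,o,u): 3
Consonants: 4
Ratio = 3/4
= 0.75


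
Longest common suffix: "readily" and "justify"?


Word 1: "readily"
Word 2: "justify"
Comparing from end:
  Pos -1: 'y' == 'y'
  Pos -2: 'l' != 'f' (stop)
LCS = "y" (length 1)


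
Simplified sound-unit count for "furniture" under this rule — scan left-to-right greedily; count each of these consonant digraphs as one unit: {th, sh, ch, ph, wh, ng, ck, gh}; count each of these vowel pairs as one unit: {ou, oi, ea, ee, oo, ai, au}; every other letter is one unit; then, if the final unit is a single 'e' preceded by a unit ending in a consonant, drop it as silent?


Word: "furniture" (9 letters)
Left-to-right scan:
  (1) 'f' (letter)
  (2) 'u' (letter)
  (3) 'r' (letter)
  (4) 'n' (letter)
  (5) 'i' (letter)
  (6) 't' (letter)
  (7) 'u' (letter)
  (8) 'r' (letter)
  (9) 'e' (letter)
Units from scan: 9
Final unit is 'e' after a consonant -> drop as silent (-1)
Sound units = 8 units


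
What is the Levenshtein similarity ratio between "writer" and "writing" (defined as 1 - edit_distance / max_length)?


Word 1: "writer" (length 6)
Word 2: "writing" (length 7)
One optimal edit sequence:
  1. keep 'w'
  2. keep 'r'
  3. keep 'i'
  4. keep 't'
  5. insert 'i'  (+1)
  6. substitute 'e' -> 'n'  (+1)
  7. substitute 'r' -> 'g'  (+1)
Edit distance = 3
Max length = max(6, 7) = 7
Similarity = 1 - 3/7
= 0.5714


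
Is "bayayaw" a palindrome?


Word: "bayayaw"
Reversed: "wayayab"
Forward == Backward? bayayaw != wayayab
Palindrome = No


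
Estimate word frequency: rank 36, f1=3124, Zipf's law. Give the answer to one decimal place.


Zipf's law: f(r) = f(1) / r
f(1) = 3124
f(36) = 3124 / 36
= 86.8 occurrences


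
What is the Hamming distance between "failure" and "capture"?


Comparing character by character (same length = 7):
  Pos 0: 'f' vs 'c' !=
  Pos 1: 'a' vs 'a' =
  Pos 2: 'i' vs 'p' !=
  Pos 3: 'l' vs 't' !=
  Pos 4: 'u' vs 'u' =
  Pos 5: 'r' vs 'r' =
  Pos 6: 'e' vs 'e' =
Hamming distance = 3


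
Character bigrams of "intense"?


Word: "intense" (length 7)
Number of bigrams = 7 - 2 + 1 = 6
  Position 0: "in"
  Position 1: "nt"
  Position 2: "te"
  Position 3: "en"
  Position 4: "ns"
  Position 5: "se"
Bigrams = "in", "nt", "te", "en", "ns", "se"


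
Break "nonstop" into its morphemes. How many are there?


Word: "nonstop"
Morphemes: non- + stop
Each morpheme carries meaning
= 2 morphemes


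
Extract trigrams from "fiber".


Word: "fiber" (length 5)
Number of trigrams = 5 - 3 + 1 = 3
  Position 0: "fib"
  Position 1: "ibe"
  Position 2: "ber"
Trigrams = "fib", "ibe", "ber"


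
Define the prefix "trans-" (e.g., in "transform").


Prefix: trans-
Example: transform (trans- + form)
Meaning = across


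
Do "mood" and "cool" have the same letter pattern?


Pattern of "mood": [0, 1, 1, 2]
Pattern of "cool": [0, 1, 1, 2]
Patterns match
Same pattern = Yes


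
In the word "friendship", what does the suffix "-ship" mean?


Suffix: -ship
As in: friendship -> friend + -ship
Meaning = state / position


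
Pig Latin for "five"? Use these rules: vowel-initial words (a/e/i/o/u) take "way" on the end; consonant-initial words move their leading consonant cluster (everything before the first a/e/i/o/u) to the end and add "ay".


Word: "five"
Starts with consonant(s) → move to end, add 'ay'
Consonant cluster: "f"
Pig Latin = "ivefay"


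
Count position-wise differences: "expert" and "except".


Comparing character by character (same length = 6):
  Pos 0: 'e' vs 'e' =
  Pos 1: 'x' vs 'x' =
  Pos 2: 'p' vs 'c' !=
  Pos 3: 'e' vs 'e' =
  Pos 4: 'r' vs 'p' !=
  Pos 5: 't' vs 't' =
Hamming distance = 2


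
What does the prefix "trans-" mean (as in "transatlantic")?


Prefix: trans-
Example: transatlantic = trans- + atlantic
Meaning = across
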